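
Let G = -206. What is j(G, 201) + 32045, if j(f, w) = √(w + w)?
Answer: 32045 + √402 ≈ 32065.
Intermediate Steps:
j(f, w) = √2*√w (j(f, w) = √(2*w) = √2*√w)
j(G, 201) + 32045 = √2*√201 + 32045 = √402 + 32045 = 32045 + √402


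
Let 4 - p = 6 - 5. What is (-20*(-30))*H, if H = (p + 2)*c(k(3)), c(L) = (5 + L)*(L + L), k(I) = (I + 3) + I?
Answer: 756000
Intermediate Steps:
k(I) = 3 + 2*I (k(I) = (3 + I) + I = 3 + 2*I)
p = 3 (p = 4 - (6 - 5) = 4 - 1*1 = 4 - 1 = 3)
c(L) = 2*L*(5 + L) (c(L) = (5 + L)*(2*L) = 2*L*(5 + L))
H = 1260 (H = (3 + 2)*(2*(3 + 2*3)*(5 + (3 + 2*3))) = 5*(2*(3 + 6)*(5 + (3 + 6))) = 5*(2*9*(5 + 9)) = 5*(2*9*14) = 5*252 = 1260)
(-20*(-30))*H = -20*(-30)*1260 = 600*1260 = 756000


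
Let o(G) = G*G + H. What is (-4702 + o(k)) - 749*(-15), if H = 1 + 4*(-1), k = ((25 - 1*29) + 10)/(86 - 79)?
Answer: 320006/49 ≈ 6530.7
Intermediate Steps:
k = 6/7 (k = ((25 - 29) + 10)/7 = (-4 + 10)*(⅐) = 6*(⅐) = 6/7 ≈ 0.85714)
H = -3 (H = 1 - 4 = -3)
o(G) = -3 + G² (o(G) = G*G - 3 = G² - 3 = -3 + G²)
(-4702 + o(k)) - 749*(-15) = (-4702 + (-3 + (6/7)²)) - 749*(-15) = (-4702 + (-3 + 36/49)) + 11235 = (-4702 - 111/49) + 11235 = -230509/49 + 11235 = 320006/49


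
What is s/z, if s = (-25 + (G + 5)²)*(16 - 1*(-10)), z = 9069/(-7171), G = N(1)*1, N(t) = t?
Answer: -2050906/9069 ≈ -226.14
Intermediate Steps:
G = 1 (G = 1*1 = 1)
z = -9069/7171 (z = 9069*(-1/7171) = -9069/7171 ≈ -1.2647)
s = 286 (s = (-25 + (1 + 5)²)*(16 - 1*(-10)) = (-25 + 6²)*(16 + 10) = (-25 + 36)*26 = 11*26 = 286)
s/z = 286/(-9069/7171) = 286*(-7171/9069) = -2050906/9069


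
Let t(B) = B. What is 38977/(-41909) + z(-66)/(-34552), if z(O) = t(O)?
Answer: -95997665/103431412 ≈ -0.92813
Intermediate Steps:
z(O) = O
38977/(-41909) + z(-66)/(-34552) = 38977/(-41909) - 66/(-34552) = 38977*(-1/41909) - 66*(-1/34552) = -38977/41909 + 33/17276 = -95997665/103431412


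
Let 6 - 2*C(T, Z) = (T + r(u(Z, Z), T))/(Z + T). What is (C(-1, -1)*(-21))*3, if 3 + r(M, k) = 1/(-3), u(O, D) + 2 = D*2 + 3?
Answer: -483/4 ≈ -120.75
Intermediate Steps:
u(O, D) = 1 + 2*D (u(O, D) = -2 + (D*2 + 3) = -2 + (2*D + 3) = -2 + (3 + 2*D) = 1 + 2*D)
r(M, k) = -10/3 (r(M, k) = -3 + 1/(-3) = -3 - ⅓ = -10/3)
C(T, Z) = 3 - (-10/3 + T)/(2*(T + Z)) (C(T, Z) = 3 - (T - 10/3)/(2*(Z + T)) = 3 - (-10/3 + T)/(2*(T + Z)))
(C(-1, -1)*(-21))*3 = (((10 + 15*(-1) + 18*(-1))/(6*(-1 - 1)))*(-21))*3 = (((⅙)*(10 - 15 - 18)/(-2))*(-21))*3 = (((⅙)*(-½)*(-23))*(-21))*3 = ((23/12)*(-21))*3 = -161/4*3 = -483/4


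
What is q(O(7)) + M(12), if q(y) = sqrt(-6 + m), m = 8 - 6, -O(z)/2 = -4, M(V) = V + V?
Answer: 24 + 2*I ≈ 24.0 + 2.0*I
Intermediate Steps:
M(V) = 2*V
O(z) = 8 (O(z) = -2*(-4) = 8)
m = 2
q(y) = 2*I (q(y) = sqrt(-6 + 2) = sqrt(-4) = 2*I)
q(O(7)) + M(12) = 2*I + 2*12 = 2*I + 24 = 24 + 2*I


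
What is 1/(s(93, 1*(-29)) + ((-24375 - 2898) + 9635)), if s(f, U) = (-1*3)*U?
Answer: -1/17551 ≈ -5.6977e-5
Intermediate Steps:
s(f, U) = -3*U
1/(s(93, 1*(-29)) + ((-24375 - 2898) + 9635)) = 1/(-3*(-29) + ((-24375 - 2898) + 9635)) = 1/(-3*(-29) + (-27273 + 9635)) = 1/(87 - 17638) = 1/(-17551) = -1/17551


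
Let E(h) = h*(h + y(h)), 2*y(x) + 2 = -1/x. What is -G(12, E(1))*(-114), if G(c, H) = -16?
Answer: -1824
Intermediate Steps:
y(x) = -1 - 1/(2*x) (y(x) = -1 + (-1/x)/2 = -1 - 1/(2*x))
E(h) = h*(h + (-½ - h)/h)
-G(12, E(1))*(-114) = -(-16)*(-114) = -1*1824 = -1824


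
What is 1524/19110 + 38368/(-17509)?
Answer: -117754794/55766165 ≈ -2.1116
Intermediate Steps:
1524/19110 + 38368/(-17509) = 1524*(1/19110) + 38368*(-1/17509) = 254/3185 - 38368/17509 = -117754794/55766165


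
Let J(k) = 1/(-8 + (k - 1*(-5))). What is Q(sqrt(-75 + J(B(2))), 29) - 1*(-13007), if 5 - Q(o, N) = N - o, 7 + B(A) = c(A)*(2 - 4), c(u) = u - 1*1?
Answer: 12983 + I*sqrt(2703)/6 ≈ 12983.0 + 8.6651*I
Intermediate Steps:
c(u) = -1 + u (c(u) = u - 1 = -1 + u)
B(A) = -5 - 2*A (B(A) = -7 + (-1 + A)*(2 - 4) = -7 + (-1 + A)*(-2) = -7 + (2 - 2*A) = -5 - 2*A)
J(k) = 1/(-3 + k) (J(k) = 1/(-8 + (k + 5)) = 1/(-8 + (5 + k)) = 1/(-3 + k))
Q(o, N) = 5 + o - N (Q(o, N) = 5 - (N - o) = 5 + (o - N) = 5 + o - N)
Q(sqrt(-75 + J(B(2))), 29) - 1*(-13007) = (5 + sqrt(-75 + 1/(-3 + (-5 - 2*2))) - 1*29) - 1*(-13007) = (5 + sqrt(-75 + 1/(-3 + (-5 - 4))) - 29) + 13007 = (5 + sqrt(-75 + 1/(-3 - 9)) - 29) + 13007 = (5 + sqrt(-75 + 1/(-12)) - 29) + 13007 = (5 + sqrt(-75 - 1/12) - 29) + 13007 = (5 + sqrt(-901/12) - 29) + 13007 = (5 + I*sqrt(2703)/6 - 29) + 13007 = (-24 + I*sqrt(2703)/6) + 13007 = 12983 + I*sqrt(2703)/6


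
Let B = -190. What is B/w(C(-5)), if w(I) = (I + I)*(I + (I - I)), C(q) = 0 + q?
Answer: -19/5 ≈ -3.8000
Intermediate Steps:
C(q) = q
w(I) = 2*I² (w(I) = (2*I)*(I + 0) = (2*I)*I = 2*I²)
B/w(C(-5)) = -190/(2*(-5)²) = -190/(2*25) = -190/50 = -190*1/50 = -19/5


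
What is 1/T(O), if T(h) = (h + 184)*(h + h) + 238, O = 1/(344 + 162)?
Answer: 128018/30561389 ≈ 0.0041889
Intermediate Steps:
O = 1/506 ≈ 0.0019763
T(h) = 238 + 2*h*(184 + h) (T(h) = (184 + h)*(2*h) + 238 = 2*h*(184 + h) + 238 = 238 + 2*h*(184 + h))
1/T(O) = 1/(238 + 2*(1/506)**2 + 368*(1/506)) = 1/(238 + 2*(1/256036) + 8/11) = 1/(238 + 1/128018 + 8/11) = 1/(30561389/128018) = 128018/30561389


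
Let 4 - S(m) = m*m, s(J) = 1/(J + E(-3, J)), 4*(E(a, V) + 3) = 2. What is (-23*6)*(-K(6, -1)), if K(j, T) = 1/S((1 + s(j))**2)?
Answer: 331338/3043 ≈ 108.89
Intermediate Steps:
E(a, V) = -5/2 (E(a, V) = -3 + (1/4)*2 = -3 + 1/2 = -5/2)
s(J) = 1/(-5/2 + J) (s(J) = 1/(J - 5/2) = 1/(-5/2 + J))
S(m) = 4 - m**2 (S(m) = 4 - m*m = 4 - m**2)
K(j, T) = 1/(4 - (1 + 2/(-5 + 2*j))**4) (K(j, T) = 1/(4 - ((1 + 2/(-5 + 2*j))**2)**2) = 1/(4 - (1 + 2/(-5 + 2*j))**4))
(-23*6)*(-K(6, -1)) = (-23*6)*(-(-5 + 2*6)**4/(-(-3 + 2*6)**4 + 4*(-5 + 2*6)**4)) = -(-138)*(-5 + 12)**4/(-(-3 + 12)**4 + 4*(-5 + 12)**4) = -(-138)*7**4/(-1*9**4 + 4*7**4) = -(-138)*2401/(-1*6561 + 4*2401) = -(-138)*2401/(-6561 + 9604) = -(-138)*2401/3043 = -138*(-2401/3043) = 331338/3043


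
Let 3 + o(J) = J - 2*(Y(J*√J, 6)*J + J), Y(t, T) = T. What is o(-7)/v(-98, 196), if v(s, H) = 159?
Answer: 88/159 ≈ 0.55346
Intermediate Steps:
o(J) = -3 - 13*J (o(J) = -3 + (J - 2*(6*J + J)) = -3 + (J - 14*J) = -3 - 13*J)
o(-7)/v(-98, 196) = (-3 - 13*(-7))/159 = (-3 + 91)*(1/159) = 88*(1/159) = 88/159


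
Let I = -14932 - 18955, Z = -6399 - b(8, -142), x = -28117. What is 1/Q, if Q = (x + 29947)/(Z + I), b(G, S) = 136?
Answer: -6737/305 ≈ -22.089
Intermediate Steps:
Z = -6535 (Z = -6399 - 1*136 = -6399 - 136 = -6535)
I = -33887
Q = -305/6737 (Q = (-28117 + 29947)/(-6535 - 33887) = 1830/(-40422) = 1830*(-1/40422) = -305/6737 ≈ -0.045272)
1/Q = 1/(-305/6737) = -6737/305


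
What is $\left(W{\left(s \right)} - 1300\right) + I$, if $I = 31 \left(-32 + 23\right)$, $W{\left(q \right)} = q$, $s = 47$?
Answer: $-1532$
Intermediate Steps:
$I = -279$ ($I = 31 \left(-9\right) = -279$)
$\left(W{\left(s \right)} - 1300\right) + I = \left(47 - 1300\right) - 279 = -1253 - 279 = -1532$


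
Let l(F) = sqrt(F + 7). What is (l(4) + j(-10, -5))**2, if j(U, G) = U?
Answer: (10 - sqrt(11))**2 ≈ 44.667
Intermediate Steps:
l(F) = sqrt(7 + F)
(l(4) + j(-10, -5))**2 = (sqrt(7 + 4) - 10)**2 = (sqrt(11) - 10)**2 = (-10 + sqrt(11))**2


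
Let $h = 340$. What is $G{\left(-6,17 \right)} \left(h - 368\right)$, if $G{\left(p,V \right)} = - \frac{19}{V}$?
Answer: $\frac{532}{17} \approx 31.294$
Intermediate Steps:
$G{\left(-6,17 \right)} \left(h - 368\right) = - \frac{19}{17} \left(340 - 368\right) = \left(-19\right) \frac{1}{17} \left(-28\right) = \left(- \frac{19}{17}\right) \left(-28\right) = \frac{532}{17}$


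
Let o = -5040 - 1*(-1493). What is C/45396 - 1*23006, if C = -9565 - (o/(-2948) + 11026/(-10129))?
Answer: -31185788603545687/1355537815632 ≈ -23006.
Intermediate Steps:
o = -3547 (o = -5040 + 1493 = -3547)
C = -285617115895/29860292 (C = -9565 - (-3547/(-2948) + 11026/(-10129)) = -9565 - (-3547*(-1/2948) + 11026*(-1/10129)) = -9565 - (3547/2948 - 11026/10129) = -9565 - 1*3422915/29860292 = -9565 - 3422915/29860292 = -285617115895/29860292 ≈ -9565.1)
C/45396 - 1*23006 = -285617115895/29860292/45396 - 1*23006 = -285617115895/29860292*1/45396 - 23006 = -285617115895/1355537815632 - 23006 = -31185788603545687/1355537815632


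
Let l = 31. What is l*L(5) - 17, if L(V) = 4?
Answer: 107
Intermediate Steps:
l*L(5) - 17 = 31*4 - 17 = 124 - 17 = 107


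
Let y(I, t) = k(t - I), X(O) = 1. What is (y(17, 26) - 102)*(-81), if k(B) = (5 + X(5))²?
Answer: 5346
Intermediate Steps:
k(B) = 36 (k(B) = (5 + 1)² = 6² = 36)
y(I, t) = 36
(y(17, 26) - 102)*(-81) = (36 - 102)*(-81) = -66*(-81) = 5346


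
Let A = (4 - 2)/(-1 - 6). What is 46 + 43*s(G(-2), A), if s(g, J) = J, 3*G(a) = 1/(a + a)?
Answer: 236/7 ≈ 33.714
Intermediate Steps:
A = -2/7 (A = 2/(-7) = 2*(-⅐) = -2/7 ≈ -0.28571)
G(a) = 1/(6*a) (G(a) = 1/(3*(a + a)) = 1/(3*((2*a))) = (1/(2*a))/3 = 1/(6*a))
46 + 43*s(G(-2), A) = 46 + 43*(-2/7) = 46 - 86/7 = 236/7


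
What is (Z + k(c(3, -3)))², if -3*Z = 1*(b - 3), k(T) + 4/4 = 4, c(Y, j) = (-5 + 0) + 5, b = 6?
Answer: 4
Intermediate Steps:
c(Y, j) = 0 (c(Y, j) = -5 + 5 = 0)
k(T) = 3 (k(T) = -1 + 4 = 3)
Z = -1 (Z = -(6 - 3)/3 = -3/3 = -⅓*3 = -1)
(Z + k(c(3, -3)))² = (-1 + 3)² = 2² = 4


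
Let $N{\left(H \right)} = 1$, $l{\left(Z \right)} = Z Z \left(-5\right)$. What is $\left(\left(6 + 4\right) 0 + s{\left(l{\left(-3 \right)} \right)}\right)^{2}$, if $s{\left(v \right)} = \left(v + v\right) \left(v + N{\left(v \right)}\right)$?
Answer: $15681600$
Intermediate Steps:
$l{\left(Z \right)} = - 5 Z^{2}$ ($l{\left(Z \right)} = Z^{2} \left(-5\right) = - 5 Z^{2}$)
$s{\left(v \right)} = 2 v \left(1 + v\right)$ ($s{\left(v \right)} = \left(v + v\right) \left(v + 1\right) = 2 v \left(1 + v\right)$)
$\left(\left(6 + 4\right) 0 + s{\left(l{\left(-3 \right)} \right)}\right)^{2} = \left(\left(6 + 4\right) 0 + 2 \left(- 5 \left(-3\right)^{2}\right) \left(1 - 5 \left(-3\right)^{2}\right)\right)^{2} = \left(10 \cdot 0 + 2 \left(\left(-5\right) 9\right) \left(1 - 45\right)\right)^{2} = \left(0 + 2 \left(-45\right) \left(1 - 45\right)\right)^{2} = \left(0 + 2 \left(-45\right) \left(-44\right)\right)^{2} = \left(0 + 3960\right)^{2} = 3960^{2} = 15681600$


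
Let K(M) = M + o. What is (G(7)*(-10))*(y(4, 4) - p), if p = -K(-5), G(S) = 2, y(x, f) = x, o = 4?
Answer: -60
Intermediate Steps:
K(M) = 4 + M (K(M) = M + 4 = 4 + M)
p = 1 (p = -(4 - 5) = -1*(-1) = 1)
(G(7)*(-10))*(y(4, 4) - p) = (2*(-10))*(4 - 1*1) = -20*(4 - 1) = -20*3 = -60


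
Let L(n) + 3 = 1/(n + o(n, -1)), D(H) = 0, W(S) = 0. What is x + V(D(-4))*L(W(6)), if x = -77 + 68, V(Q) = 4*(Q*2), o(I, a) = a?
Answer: -9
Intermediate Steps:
V(Q) = 8*Q (V(Q) = 4*(2*Q) = 8*Q)
L(n) = -3 + 1/(-1 + n) (L(n) = -3 + 1/(n - 1) = -3 + 1/(-1 + n))
x = -9
x + V(D(-4))*L(W(6)) = -9 + (8*0)*((4 - 3*0)/(-1 + 0)) = -9 + 0*((4 + 0)/(-1)) = -9 + 0*(-1*4) = -9 + 0*(-4) = -9 + 0 = -9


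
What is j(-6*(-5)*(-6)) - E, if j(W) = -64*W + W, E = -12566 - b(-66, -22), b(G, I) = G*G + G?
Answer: 28196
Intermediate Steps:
b(G, I) = G + G² (b(G, I) = G² + G = G + G²)
E = -16856 (E = -12566 - (-66)*(1 - 66) = -12566 - (-66)*(-65) = -12566 - 1*4290 = -12566 - 4290 = -16856)
j(W) = -63*W
j(-6*(-5)*(-6)) - E = -63*(-6*(-5))*(-6) - 1*(-16856) = -1890*(-6) + 16856 = -63*(-180) + 16856 = 11340 + 16856 = 28196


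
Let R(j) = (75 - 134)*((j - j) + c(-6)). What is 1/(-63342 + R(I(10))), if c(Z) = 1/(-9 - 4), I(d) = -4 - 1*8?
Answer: -13/823387 ≈ -1.5788e-5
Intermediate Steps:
I(d) = -12 (I(d) = -4 - 8 = -12)
c(Z) = -1/13 (c(Z) = 1/(-13) = -1/13)
R(j) = 59/13 (R(j) = (75 - 134)*((j - j) - 1/13) = -59*(0 - 1/13) = -59*(-1/13) = 59/13)
1/(-63342 + R(I(10))) = 1/(-63342 + 59/13) = 1/(-823387/13) = -13/823387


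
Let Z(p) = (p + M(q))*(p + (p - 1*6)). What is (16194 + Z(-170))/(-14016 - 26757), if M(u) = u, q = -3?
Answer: -76052/40773 ≈ -1.8653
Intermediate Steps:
Z(p) = (-6 + 2*p)*(-3 + p) (Z(p) = (p - 3)*(p + (p - 1*6)) = (-3 + p)*(p + (p - 6)) = (-3 + p)*(p + (-6 + p)) = (-3 + p)*(-6 + 2*p) = (-6 + 2*p)*(-3 + p))
(16194 + Z(-170))/(-14016 - 26757) = (16194 + (18 - 12*(-170) + 2*(-170)²))/(-14016 - 26757) = (16194 + (18 + 2040 + 2*28900))/(-40773) = (16194 + (18 + 2040 + 57800))*(-1/40773) = (16194 + 59858)*(-1/40773) = 76052*(-1/40773) = -76052/40773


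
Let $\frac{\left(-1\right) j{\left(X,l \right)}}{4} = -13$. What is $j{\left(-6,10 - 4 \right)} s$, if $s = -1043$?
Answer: $-54236$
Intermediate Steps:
$j{\left(X,l \right)} = 52$ ($j{\left(X,l \right)} = \left(-4\right) \left(-13\right) = 52$)
$j{\left(-6,10 - 4 \right)} s = 52 \left(-1043\right) = -54236$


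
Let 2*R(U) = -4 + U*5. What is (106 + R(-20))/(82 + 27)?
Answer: 54/109 ≈ 0.49541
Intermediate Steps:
R(U) = -2 + 5*U/2 (R(U) = (-4 + U*5)/2 = (-4 + 5*U)/2 = -2 + 5*U/2)
(106 + R(-20))/(82 + 27) = (106 + (-2 + (5/2)*(-20)))/(82 + 27) = (106 + (-2 - 50))/109 = (106 - 52)*(1/109) = 54*(1/109) = 54/109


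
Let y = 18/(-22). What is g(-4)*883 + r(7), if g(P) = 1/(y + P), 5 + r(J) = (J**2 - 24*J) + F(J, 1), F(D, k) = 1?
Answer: -16232/53 ≈ -306.26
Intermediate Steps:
y = -9/11 (y = 18*(-1/22) = -9/11 ≈ -0.81818)
r(J) = -4 + J**2 - 24*J (r(J) = -5 + ((J**2 - 24*J) + 1) = -5 + (1 + J**2 - 24*J) = -4 + J**2 - 24*J)
g(P) = 1/(-9/11 + P)
g(-4)*883 + r(7) = (11/(-9 + 11*(-4)))*883 + (-4 + 7**2 - 24*7) = (11/(-9 - 44))*883 + (-4 + 49 - 168) = (11/(-53))*883 - 123 = (11*(-1/53))*883 - 123 = -11/53*883 - 123 = -9713/53 - 123 = -16232/53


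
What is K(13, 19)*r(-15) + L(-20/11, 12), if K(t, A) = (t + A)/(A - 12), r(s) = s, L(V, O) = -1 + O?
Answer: -403/7 ≈ -57.571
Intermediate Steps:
K(t, A) = (A + t)/(-12 + A)
K(13, 19)*r(-15) + L(-20/11, 12) = ((19 + 13)/(-12 + 19))*(-15) + (-1 + 12) = (32/7)*(-15) + 11 = -480/7 + 11 = -403/7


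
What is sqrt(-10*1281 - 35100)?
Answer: I*sqrt(47910) ≈ 218.88*I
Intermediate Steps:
sqrt(-10*1281 - 35100) = sqrt(-12810 - 35100) = sqrt(-47910) = I*sqrt(47910)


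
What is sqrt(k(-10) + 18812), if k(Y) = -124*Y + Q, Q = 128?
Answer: 2*sqrt(5045) ≈ 142.06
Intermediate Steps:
k(Y) = 128 - 124*Y (k(Y) = -124*Y + 128 = 128 - 124*Y)
sqrt(k(-10) + 18812) = sqrt((128 - 124*(-10)) + 18812) = sqrt((128 + 1240) + 18812) = sqrt(1368 + 18812) = sqrt(20180) = 2*sqrt(5045)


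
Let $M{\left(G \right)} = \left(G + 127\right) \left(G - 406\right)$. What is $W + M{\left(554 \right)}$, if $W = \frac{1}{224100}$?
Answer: $\frac{22586590801}{224100} \approx 1.0079 \cdot 10^{5}$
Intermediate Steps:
$W = \frac{1}{224100} \approx 4.4623 \cdot 10^{-6}$
$M{\left(G \right)} = \left(-406 + G\right) \left(127 + G\right)$ ($M{\left(G \right)} = \left(127 + G\right) \left(-406 + G\right) = \left(-406 + G\right) \left(127 + G\right)$)
$W + M{\left(554 \right)} = \frac{1}{224100} - \left(206128 - 306916\right) = \frac{1}{224100} - -100788 = \frac{1}{224100} + 100788 = \frac{22586590801}{224100}$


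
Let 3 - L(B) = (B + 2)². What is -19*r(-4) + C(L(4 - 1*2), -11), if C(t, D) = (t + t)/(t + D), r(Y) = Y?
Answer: 925/12 ≈ 77.083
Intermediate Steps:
L(B) = 3 - (2 + B)² (L(B) = 3 - (B + 2)² = 3 - (2 + B)²)
C(t, D) = 2*t/(D + t) (C(t, D) = (2*t)/(D + t) = 2*t/(D + t))
-19*r(-4) + C(L(4 - 1*2), -11) = -19*(-4) + 2*(3 - (2 + (4 - 1*2))²)/(-11 + (3 - (2 + (4 - 1*2))²)) = 76 + 2*(3 - (2 + (4 - 2))²)/(-11 + (3 - (2 + (4 - 2))²)) = 76 + 2*(3 - (2 + 2)²)/(-11 + (3 - (2 + 2)²)) = 76 + 2*(3 - 1*4²)/(-11 + (3 - 1*4²)) = 76 + 2*(3 - 1*16)/(-11 + (3 - 1*16)) = 76 + 2*(3 - 16)/(-11 + (3 - 16)) = 76 + 2*(-13)/(-11 - 13) = 76 + 2*(-13)/(-24) = 76 + 2*(-13)*(-1/24) = 76 + 13/12 = 925/12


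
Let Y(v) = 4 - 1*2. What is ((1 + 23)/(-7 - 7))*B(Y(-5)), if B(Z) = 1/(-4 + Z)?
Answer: 6/7 ≈ 0.85714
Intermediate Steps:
Y(v) = 2 (Y(v) = 4 - 2 = 2)
((1 + 23)/(-7 - 7))*B(Y(-5)) = ((1 + 23)/(-7 - 7))/(-4 + 2) = (24/(-14))/(-2) = (24*(-1/14))*(-1/2) = -12/7*(-1/2) = 6/7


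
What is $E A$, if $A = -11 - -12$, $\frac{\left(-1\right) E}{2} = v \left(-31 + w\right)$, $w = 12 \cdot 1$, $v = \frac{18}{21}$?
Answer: $\frac{228}{7} \approx 32.571$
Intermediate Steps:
$v = \frac{6}{7}$ ($v = 18 \cdot \frac{1}{21} = \frac{6}{7} \approx 0.85714$)
$w = 12$
$E = \frac{228}{7}$ ($E = - 2 \frac{6 \left(-31 + 12\right)}{7} = - 2 \cdot \frac{6}{7} \left(-19\right) = \left(-2\right) \left(- \frac{114}{7}\right) = \frac{228}{7} \approx 32.571$)
$A = 1$ ($A = -11 + 12 = 1$)
$E A = \frac{228}{7} \cdot 1 = \frac{228}{7}$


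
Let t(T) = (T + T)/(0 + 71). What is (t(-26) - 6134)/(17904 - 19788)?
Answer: 217783/66882 ≈ 3.2562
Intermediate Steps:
t(T) = 2*T/71 (t(T) = (2*T)/71 = (2*T)*(1/71) = 2*T/71)
(t(-26) - 6134)/(17904 - 19788) = ((2/71)*(-26) - 6134)/(17904 - 19788) = (-52/71 - 6134)/(-1884) = -435566/71*(-1/1884) = 217783/66882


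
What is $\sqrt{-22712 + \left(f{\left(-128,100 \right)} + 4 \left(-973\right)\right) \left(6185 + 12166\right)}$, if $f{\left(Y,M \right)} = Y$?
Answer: $2 i \sqrt{18448433} \approx 8590.3 i$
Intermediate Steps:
$\sqrt{-22712 + \left(f{\left(-128,100 \right)} + 4 \left(-973\right)\right) \left(6185 + 12166\right)} = \sqrt{-22712 + \left(-128 + 4 \left(-973\right)\right) \left(6185 + 12166\right)} = \sqrt{-22712 + \left(-128 - 3892\right) 18351} = \sqrt{-22712 - 73771020} = \sqrt{-73793732} = 2 i \sqrt{18448433}$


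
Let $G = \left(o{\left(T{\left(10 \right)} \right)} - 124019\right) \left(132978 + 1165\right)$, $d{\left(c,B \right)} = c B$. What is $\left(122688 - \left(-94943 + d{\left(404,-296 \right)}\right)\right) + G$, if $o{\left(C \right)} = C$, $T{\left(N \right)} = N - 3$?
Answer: $-16635004501$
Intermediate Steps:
$T{\left(N \right)} = -3 + N$
$d{\left(c,B \right)} = B c$
$G = -16635341716$ ($G = \left(\left(-3 + 10\right) - 124019\right) \left(132978 + 1165\right) = \left(7 - 124019\right) 134143 = \left(-124012\right) 134143 = -16635341716$)
$\left(122688 - \left(-94943 + d{\left(404,-296 \right)}\right)\right) + G = \left(122688 - \left(-94943 - 119584\right)\right) - 16635341716 = \left(122688 + \left(94943 - -119584\right)\right) - 16635341716 = \left(122688 + \left(94943 + 119584\right)\right) - 16635341716 = \left(122688 + 214527\right) - 16635341716 = 337215 - 16635341716 = -16635004501$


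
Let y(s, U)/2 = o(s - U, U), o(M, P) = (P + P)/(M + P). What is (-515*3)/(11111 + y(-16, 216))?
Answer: -1545/11057 ≈ -0.13973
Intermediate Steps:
o(M, P) = 2*P/(M + P) (o(M, P) = (2*P)/(M + P) = 2*P/(M + P))
y(s, U) = 4*U/s (y(s, U) = 2*(2*U/((s - U) + U)) = 2*(2*U/s) = 4*U/s)
(-515*3)/(11111 + y(-16, 216)) = (-515*3)/(11111 + 4*216/(-16)) = -1545/(11111 + 4*216*(-1/16)) = -1545/(11111 - 54) = -1545/11057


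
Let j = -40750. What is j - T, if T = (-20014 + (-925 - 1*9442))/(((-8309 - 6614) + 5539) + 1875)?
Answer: -102007377/2503 ≈ -40754.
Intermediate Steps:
T = 10127/2503 (T = (-20014 + (-925 - 9442))/((-14923 + 5539) + 1875) = (-20014 - 10367)/(-9384 + 1875) = -30381/(-7509) = -30381*(-1/7509) = 10127/2503 ≈ 4.0459)
j - T = -40750 - 1*10127/2503 = -40750 - 10127/2503 = -102007377/2503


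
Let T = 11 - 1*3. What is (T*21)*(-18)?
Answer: -3024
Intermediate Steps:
T = 8 (T = 11 - 3 = 8)
(T*21)*(-18) = (8*21)*(-18) = 168*(-18) = -3024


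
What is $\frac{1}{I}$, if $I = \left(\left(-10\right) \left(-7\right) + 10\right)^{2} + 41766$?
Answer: $\frac{1}{48166} \approx 2.0762 \cdot 10^{-5}$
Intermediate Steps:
$I = 48166$ ($I = \left(70 + 10\right)^{2} + 41766 = 80^{2} + 41766 = 6400 + 41766 = 48166$)
$\frac{1}{I} = \frac{1}{48166}$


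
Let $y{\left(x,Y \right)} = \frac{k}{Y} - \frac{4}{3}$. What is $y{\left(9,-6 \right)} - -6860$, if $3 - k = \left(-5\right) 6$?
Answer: $\frac{41119}{6} \approx 6853.2$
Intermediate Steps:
$k = 33$ ($k = 3 - \left(-5\right) 6 = 3 - -30 = 3 + 30 = 33$)
$y{\left(x,Y \right)} = - \frac{4}{3} + \frac{33}{Y}$ ($y{\left(x,Y \right)} = \frac{33}{Y} - \frac{4}{3} = - \frac{4}{3} + \frac{33}{Y}$)
$y{\left(9,-6 \right)} - -6860 = \left(- \frac{4}{3} + \frac{33}{-6}\right) - -6860 = \left(- \frac{4}{3} + 33 \left(- \frac{1}{6}\right)\right) + 6860 = \left(- \frac{4}{3} - \frac{11}{2}\right) + 6860 = - \frac{41}{6} + 6860 = \frac{41119}{6}$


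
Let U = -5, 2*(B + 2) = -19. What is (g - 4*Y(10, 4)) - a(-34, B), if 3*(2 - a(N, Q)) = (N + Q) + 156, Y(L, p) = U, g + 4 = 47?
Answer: 587/6 ≈ 97.833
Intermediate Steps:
B = -23/2 (B = -2 + (½)*(-19) = -2 - 19/2 = -23/2 ≈ -11.500)
g = 43 (g = -4 + 47 = 43)
Y(L, p) = -5
a(N, Q) = -50 - N/3 - Q/3 (a(N, Q) = 2 - ((N + Q) + 156)/3 = 2 - (156 + N + Q)/3 = 2 + (-52 - N/3 - Q/3) = -50 - N/3 - Q/3)
(g - 4*Y(10, 4)) - a(-34, B) = (43 - 4*(-5)) - (-50 - ⅓*(-34) - ⅓*(-23/2)) = (43 + 20) - (-50 + 34/3 + 23/6) = 63 - 1*(-209/6) = 63 + 209/6 = 587/6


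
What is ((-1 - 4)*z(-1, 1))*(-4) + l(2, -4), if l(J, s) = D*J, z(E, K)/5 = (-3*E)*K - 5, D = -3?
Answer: -206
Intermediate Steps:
z(E, K) = -25 - 15*E*K (z(E, K) = 5*((-3*E)*K - 5) = 5*(-3*E*K - 5) = 5*(-5 - 3*E*K) = -25 - 15*E*K)
l(J, s) = -3*J
((-1 - 4)*z(-1, 1))*(-4) + l(2, -4) = ((-1 - 4)*(-25 - 15*(-1)*1))*(-4) - 3*2 = -5*(-25 + 15)*(-4) - 6 = -5*(-10)*(-4) - 6 = 50*(-4) - 6 = -200 - 6 = -206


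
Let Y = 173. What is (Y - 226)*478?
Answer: -25334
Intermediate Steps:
(Y - 226)*478 = (173 - 226)*478 = -53*478 = -25334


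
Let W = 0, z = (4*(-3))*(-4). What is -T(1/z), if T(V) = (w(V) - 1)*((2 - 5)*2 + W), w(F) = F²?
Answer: -2303/384 ≈ -5.9974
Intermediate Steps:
z = 48 (z = -12*(-4) = 48)
T(V) = 6 - 6*V² (T(V) = (V² - 1)*((2 - 5)*2 + 0) = (-1 + V²)*(-3*2 + 0) = (-1 + V²)*(-6 + 0) = (-1 + V²)*(-6) = 6 - 6*V²)
-T(1/z) = -(6 - 6*(1/48)²) = -(6 - 6*1/2304) = -(6 - 1/384) = -1*2303/384 = -2303/384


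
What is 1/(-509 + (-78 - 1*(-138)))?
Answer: -1/449 ≈ -0.0022272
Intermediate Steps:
1/(-509 + (-78 - 1*(-138))) = 1/(-509 + (-78 + 138)) = 1/(-509 + 60) = 1/(-449) = -1/449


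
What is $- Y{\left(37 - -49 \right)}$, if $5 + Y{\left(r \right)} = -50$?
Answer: $55$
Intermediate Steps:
$Y{\left(r \right)} = -55$ ($Y{\left(r \right)} = -5 - 50 = -55$)
$- Y{\left(37 - -49 \right)} = \left(-1\right) \left(-55\right) = 55$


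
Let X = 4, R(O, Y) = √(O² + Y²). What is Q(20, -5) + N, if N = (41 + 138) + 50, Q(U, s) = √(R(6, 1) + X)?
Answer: 229 + √(4 + √37) ≈ 232.18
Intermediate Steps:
Q(U, s) = √(4 + √37) (Q(U, s) = √(√(6² + 1²) + 4) = √(√(36 + 1) + 4) = √(√37 + 4) = √(4 + √37))
N = 229 (N = 179 + 50 = 229)
Q(20, -5) + N = √(4 + √37) + 229 = 229 + √(4 + √37)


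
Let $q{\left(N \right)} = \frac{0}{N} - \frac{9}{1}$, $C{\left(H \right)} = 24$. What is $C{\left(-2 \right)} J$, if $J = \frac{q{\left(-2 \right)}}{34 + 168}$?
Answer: $- \frac{108}{101} \approx -1.0693$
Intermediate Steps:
$q{\left(N \right)} = -9$ ($q{\left(N \right)} = 0 - 9 = -9$)
$J = - \frac{9}{202}$ ($J = - \frac{9}{34 + 168} = - \frac{9}{202} \approx -0.044554$)
$C{\left(-2 \right)} J = 24 \left(- \frac{9}{202}\right) = - \frac{108}{101}$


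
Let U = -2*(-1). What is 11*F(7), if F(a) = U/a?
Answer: 22/7 ≈ 3.1429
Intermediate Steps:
U = 2
F(a) = 2/a
11*F(7) = 11*(2/7) = 22/7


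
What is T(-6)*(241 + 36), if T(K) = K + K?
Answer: -3324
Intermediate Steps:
T(K) = 2*K
T(-6)*(241 + 36) = (2*(-6))*(241 + 36) = -12*277 = -3324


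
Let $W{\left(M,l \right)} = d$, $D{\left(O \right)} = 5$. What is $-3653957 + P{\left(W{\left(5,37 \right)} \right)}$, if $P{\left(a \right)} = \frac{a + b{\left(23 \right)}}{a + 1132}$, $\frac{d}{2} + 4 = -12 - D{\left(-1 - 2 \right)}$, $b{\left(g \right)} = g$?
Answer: $- \frac{3982813149}{1090} \approx -3.654 \cdot 10^{6}$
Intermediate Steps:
$d = -42$ ($d = -8 + 2 \left(-12 - 5\right) = -8 + 2 \left(-17\right) = -8 - 34 = -42$)
$W{\left(M,l \right)} = -42$
$P{\left(a \right)} = \frac{23 + a}{1132 + a}$ ($P{\left(a \right)} = \frac{a + 23}{a + 1132} = \frac{23 + a}{1132 + a}$)
$-3653957 + P{\left(W{\left(5,37 \right)} \right)} = -3653957 + \frac{23 - 42}{1132 - 42} = -3653957 + \frac{1}{1090} \left(-19\right) = -3653957 - \frac{19}{1090} = - \frac{3982813149}{1090}$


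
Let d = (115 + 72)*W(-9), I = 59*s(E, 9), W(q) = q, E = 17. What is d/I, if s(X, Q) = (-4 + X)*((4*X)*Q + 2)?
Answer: -1683/470938 ≈ -0.0035737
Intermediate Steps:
s(X, Q) = (-4 + X)*(2 + 4*Q*X) (s(X, Q) = (-4 + X)*(4*Q*X + 2) = (-4 + X)*(2 + 4*Q*X))
I = 470938 (I = 59*(-8 + 2*17 - 16*9*17 + 4*9*17²) = 59*(-8 + 34 - 2448 + 4*9*289) = 59*(-8 + 34 - 2448 + 10404) = 59*7982 = 470938)
d = -1683 (d = (115 + 72)*(-9) = 187*(-9) = -1683)
d/I = -1683/470938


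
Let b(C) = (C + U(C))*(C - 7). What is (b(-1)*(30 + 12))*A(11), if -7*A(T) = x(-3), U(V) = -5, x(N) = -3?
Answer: 864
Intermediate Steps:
A(T) = 3/7 (A(T) = -1/7*(-3) = 3/7)
b(C) = (-7 + C)*(-5 + C) (b(C) = (C - 5)*(C - 7) = (-5 + C)*(-7 + C) = (-7 + C)*(-5 + C))
(b(-1)*(30 + 12))*A(11) = ((35 + (-1)**2 - 12*(-1))*(30 + 12))*(3/7) = ((35 + 1 + 12)*42)*(3/7) = (48*42)*(3/7) = 2016*(3/7) = 864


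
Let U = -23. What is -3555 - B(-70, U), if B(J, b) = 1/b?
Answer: -81764/23 ≈ -3555.0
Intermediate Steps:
-3555 - B(-70, U) = -3555 - 1/(-23) = -3555 - 1*(-1/23) = -3555 + 1/23 = -81764/23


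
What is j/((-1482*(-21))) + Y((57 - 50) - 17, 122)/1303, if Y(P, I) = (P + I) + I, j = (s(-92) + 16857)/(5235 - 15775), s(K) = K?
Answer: 2192463175/12211934904 ≈ 0.17953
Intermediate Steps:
j = -3353/2108 (j = (-92 + 16857)/(5235 - 15775) = 16765/(-10540) = 16765*(-1/10540) = -3353/2108 ≈ -1.5906)
Y(P, I) = P + 2*I (Y(P, I) = (I + P) + I = P + 2*I)
j/((-1482*(-21))) + Y((57 - 50) - 17, 122)/1303 = -3353/(2108*((-1482*(-21)))) + (((57 - 50) - 17) + 2*122)/1303 = -3353/2108/31122 + ((7 - 17) + 244)*(1/1303) = -3353/2108*1/31122 + (-10 + 244)*(1/1303) = -479/9372168 + 234*(1/1303) = -479/9372168 + 234/1303 = 2192463175/12211934904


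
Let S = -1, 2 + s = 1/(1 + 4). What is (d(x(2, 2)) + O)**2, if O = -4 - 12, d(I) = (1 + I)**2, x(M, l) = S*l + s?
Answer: 41616/625 ≈ 66.586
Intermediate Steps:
s = -9/5 (s = -2 + 1/(1 + 4) = -2 + 1/5 = -9/5 ≈ -1.8000)
x(M, l) = -9/5 - l (x(M, l) = -l - 9/5 = -9/5 - l)
O = -16
(d(x(2, 2)) + O)**2 = ((1 + (-9/5 - 1*2))**2 - 16)**2 = ((1 + (-9/5 - 2))**2 - 16)**2 = ((1 - 19/5)**2 - 16)**2 = ((-14/5)**2 - 16)**2 = (196/25 - 16)**2 = (-204/25)**2 = 41616/625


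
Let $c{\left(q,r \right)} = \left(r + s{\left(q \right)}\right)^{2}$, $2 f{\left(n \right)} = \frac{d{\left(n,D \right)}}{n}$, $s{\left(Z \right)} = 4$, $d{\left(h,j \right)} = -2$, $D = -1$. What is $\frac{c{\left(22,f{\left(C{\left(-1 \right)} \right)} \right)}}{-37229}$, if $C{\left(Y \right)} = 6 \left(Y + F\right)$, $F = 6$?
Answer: $- \frac{14161}{33506100} \approx -0.00042264$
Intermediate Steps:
$C{\left(Y \right)} = 36 + 6 Y$ ($C{\left(Y \right)} = 6 \left(Y + 6\right) = 6 \left(6 + Y\right) = 36 + 6 Y$)
$f{\left(n \right)} = - \frac{1}{n}$ ($f{\left(n \right)} = \frac{\left(-2\right) \frac{1}{n}}{2} = - \frac{1}{n}$)
$c{\left(q,r \right)} = \left(4 + r\right)^{2}$ ($c{\left(q,r \right)} = \left(r + 4\right)^{2} = \left(4 + r\right)^{2}$)
$\frac{c{\left(22,f{\left(C{\left(-1 \right)} \right)} \right)}}{-37229} = \frac{\left(4 - \frac{1}{36 + 6 \left(-1\right)}\right)^{2}}{-37229} = \left(4 - \frac{1}{36 - 6}\right)^{2} \left(- \frac{1}{37229}\right) = \left(4 - \frac{1}{30}\right)^{2} \left(- \frac{1}{37229}\right) = \left(\frac{119}{30}\right)^{2} \left(- \frac{1}{37229}\right) = \frac{14161}{900} \left(- \frac{1}{37229}\right) = - \frac{14161}{33506100}$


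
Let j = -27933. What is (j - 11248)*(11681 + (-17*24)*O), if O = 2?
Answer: -425701565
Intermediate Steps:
(j - 11248)*(11681 + (-17*24)*O) = (-27933 - 11248)*(11681 - 17*24*2) = -39181*(11681 - 408*2) = -39181*(11681 - 816) = -39181*10865 = -425701565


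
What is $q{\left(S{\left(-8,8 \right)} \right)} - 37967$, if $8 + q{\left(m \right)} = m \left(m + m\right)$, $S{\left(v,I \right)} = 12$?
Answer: $-37687$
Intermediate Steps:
$q{\left(m \right)} = -8 + 2 m^{2}$ ($q{\left(m \right)} = -8 + m \left(m + m\right) = -8 + m 2 m = -8 + 2 m^{2}$)
$q{\left(S{\left(-8,8 \right)} \right)} - 37967 = \left(-8 + 2 \cdot 12^{2}\right) - 37967 = \left(-8 + 2 \cdot 144\right) - 37967 = \left(-8 + 288\right) - 37967 = 280 - 37967 = -37687$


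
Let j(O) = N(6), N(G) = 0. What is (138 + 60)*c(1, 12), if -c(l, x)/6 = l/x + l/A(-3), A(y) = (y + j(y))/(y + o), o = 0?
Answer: -1287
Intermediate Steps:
j(O) = 0
A(y) = 1 (A(y) = (y + 0)/(y + 0) = y/y = 1)
c(l, x) = -6*l - 6*l/x (c(l, x) = -6*(l/x + l/1) = -6*(l/x + l*1) = -6*(l/x + l) = -6*(l + l/x) = -6*l - 6*l/x)
(138 + 60)*c(1, 12) = (138 + 60)*(6*1*(-1 - 1*12)/12) = 198*(6*1*(1/12)*(-1 - 12)) = 198*(6*1*(1/12)*(-13)) = 198*(-13/2) = -1287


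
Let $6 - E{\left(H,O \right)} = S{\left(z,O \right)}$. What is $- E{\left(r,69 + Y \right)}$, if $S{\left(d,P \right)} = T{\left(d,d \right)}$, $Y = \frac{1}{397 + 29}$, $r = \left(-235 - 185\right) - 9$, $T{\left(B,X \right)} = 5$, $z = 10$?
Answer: $-1$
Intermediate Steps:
$r = -429$ ($r = \left(-235 - 185\right) - 9 = -420 - 9 = -429$)
$Y = \frac{1}{426} \approx 0.0023474$
$S{\left(d,P \right)} = 5$
$E{\left(H,O \right)} = 1$ ($E{\left(H,O \right)} = 6 - 5 = 1$)
$- E{\left(r,69 + Y \right)} = \left(-1\right) 1 = -1$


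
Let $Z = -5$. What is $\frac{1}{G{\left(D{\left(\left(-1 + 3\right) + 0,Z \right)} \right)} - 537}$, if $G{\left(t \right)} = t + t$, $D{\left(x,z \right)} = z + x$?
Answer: $- \frac{1}{543} \approx -0.0018416$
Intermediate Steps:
$D{\left(x,z \right)} = x + z$
$G{\left(t \right)} = 2 t$
$\frac{1}{G{\left(D{\left(\left(-1 + 3\right) + 0,Z \right)} \right)} - 537} = \frac{1}{2 \left(\left(\left(-1 + 3\right) + 0\right) - 5\right) - 537} = \frac{1}{2 \left(\left(2 + 0\right) - 5\right) - 537} = \frac{1}{2 \left(2 - 5\right) - 537} = \frac{1}{2 \left(-3\right) - 537} = \frac{1}{-6 - 537} = \frac{1}{-543} = - \frac{1}{543}$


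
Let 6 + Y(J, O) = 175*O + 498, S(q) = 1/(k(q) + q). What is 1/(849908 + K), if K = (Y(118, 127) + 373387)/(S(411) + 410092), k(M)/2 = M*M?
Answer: 138714849277/117894994102682828 ≈ 1.1766e-6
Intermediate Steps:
k(M) = 2*M**2 (k(M) = 2*(M*M) = 2*M**2)
S(q) = 1/(q + 2*q**2) (S(q) = 1/(2*q**2 + q) = 1/(q + 2*q**2))
Y(J, O) = 492 + 175*O (Y(J, O) = -6 + (175*O + 498) = -6 + (498 + 175*O) = 492 + 175*O)
K = 133983366312/138714849277 (K = ((492 + 175*127) + 373387)/(1/(411*(1 + 2*411)) + 410092) = ((492 + 22225) + 373387)/(1/(411*(1 + 822)) + 410092) = (22717 + 373387)/((1/411)/823 + 410092) = 396104/((1/411)*(1/823) + 410092) = 396104/(1/338253 + 410092) = 396104/(138714849277/338253) = 396104*(338253/138714849277) = 133983366312/138714849277 ≈ 0.96589)
1/(849908 + K) = 1/(849908 + 133983366312/138714849277) = 1/(117894994102682828/138714849277) = 138714849277/117894994102682828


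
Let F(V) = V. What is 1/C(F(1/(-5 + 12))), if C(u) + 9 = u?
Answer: -7/62 ≈ -0.11290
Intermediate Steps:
C(u) = -9 + u
1/C(F(1/(-5 + 12))) = 1/(-9 + 1/(-5 + 12)) = 1/(-9 + 1/7) = 1/(-9 + ⅐) = 1/(-62/7) = -7/62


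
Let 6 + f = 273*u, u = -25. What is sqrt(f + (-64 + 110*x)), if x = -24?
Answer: I*sqrt(9535) ≈ 97.647*I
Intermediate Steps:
f = -6831 (f = -6 + 273*(-25) = -6 - 6825 = -6831)
sqrt(f + (-64 + 110*x)) = sqrt(-6831 + (-64 + 110*(-24))) = sqrt(-6831 + (-64 - 2640)) = sqrt(-6831 - 2704) = sqrt(-9535) = I*sqrt(9535)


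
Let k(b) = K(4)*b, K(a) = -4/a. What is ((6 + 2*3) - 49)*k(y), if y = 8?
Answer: 296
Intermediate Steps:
k(b) = -b (k(b) = (-4/4)*b = (-4*1/4)*b = -b)
((6 + 2*3) - 49)*k(y) = ((6 + 2*3) - 49)*(-1*8) = ((6 + 6) - 49)*(-8) = (12 - 49)*(-8) = -37*(-8) = 296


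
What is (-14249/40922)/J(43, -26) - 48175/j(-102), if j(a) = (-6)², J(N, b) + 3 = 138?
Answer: -14785658623/11048940 ≈ -1338.2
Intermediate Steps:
J(N, b) = 135 (J(N, b) = -3 + 138 = 135)
j(a) = 36
(-14249/40922)/J(43, -26) - 48175/j(-102) = -14249/40922/135 - 48175/36 = -14249*1/40922*(1/135) - 48175*1/36 = -14249/40922*1/135 - 48175/36 = -14249/5524470 - 48175/36 = -14785658623/11048940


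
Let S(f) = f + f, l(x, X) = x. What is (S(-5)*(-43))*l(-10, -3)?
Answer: -4300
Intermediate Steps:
S(f) = 2*f
(S(-5)*(-43))*l(-10, -3) = ((2*(-5))*(-43))*(-10) = -10*(-43)*(-10) = 430*(-10) = -4300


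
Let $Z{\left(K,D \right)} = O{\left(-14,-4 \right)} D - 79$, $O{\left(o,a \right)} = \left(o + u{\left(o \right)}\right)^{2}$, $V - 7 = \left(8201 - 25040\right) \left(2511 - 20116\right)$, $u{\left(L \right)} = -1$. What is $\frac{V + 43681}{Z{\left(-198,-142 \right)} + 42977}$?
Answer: $\frac{296494283}{10948} \approx 27082.0$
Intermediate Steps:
$V = 296450602$ ($V = 7 + \left(8201 - 25040\right) \left(2511 - 20116\right) = 7 - -296450595 = 7 + 296450595 = 296450602$)
$O{\left(o,a \right)} = \left(-1 + o\right)^{2}$ ($O{\left(o,a \right)} = \left(o - 1\right)^{2} = \left(-1 + o\right)^{2}$)
$Z{\left(K,D \right)} = -79 + 225 D$ ($Z{\left(K,D \right)} = \left(-1 - 14\right)^{2} D - 79 = \left(-15\right)^{2} D - 79 = 225 D - 79 = -79 + 225 D$)
$\frac{V + 43681}{Z{\left(-198,-142 \right)} + 42977} = \frac{296450602 + 43681}{\left(-79 + 225 \left(-142\right)\right) + 42977} = \frac{296494283}{\left(-79 - 31950\right) + 42977} = \frac{296494283}{-32029 + 42977} = \frac{296494283}{10948}$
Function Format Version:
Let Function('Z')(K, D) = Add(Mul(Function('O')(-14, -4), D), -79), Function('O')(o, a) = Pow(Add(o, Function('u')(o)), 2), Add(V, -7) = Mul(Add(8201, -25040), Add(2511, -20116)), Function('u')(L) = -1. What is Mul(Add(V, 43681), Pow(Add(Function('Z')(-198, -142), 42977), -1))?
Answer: Rational(296494283, 10948) ≈ 27082.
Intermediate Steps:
V = 296450602 (V = Add(7, Mul(Add(8201, -25040), Add(2511, -20116))) = Add(7, Mul(-16839, -17605)) = Add(7, 296450595) = 296450602)
Function('O')(o, a) = Pow(Add(-1, o), 2) (Function('O')(o, a) = Pow(Add(o, -1), 2) = Pow(Add(-1, o), 2))
Function('Z')(K, D) = Add(-79, Mul(225, D)) (Function('Z')(K, D) = Add(Mul(Pow(Add(-1, -14), 2), D), -79) = Add(Mul(Pow(-15, 2), D), -79) = Add(Mul(225, D), -79) = Add(-79, Mul(225, D)))
Mul(Add(V, 43681), Pow(Add(Function('Z')(-198, -142), 42977), -1)) = Mul(Add(296450602, 43681), Pow(Add(Add(-79, Mul(225, -142)), 42977), -1)) = Mul(296494283, Pow(Add(Add(-79, -31950), 42977), -1)) = Mul(296494283, Pow(Add(-32029, 42977), -1)) = Mul(296494283, Pow(10948, -1)) = Mul(296494283, Rational(1, 10948)) = Rational(296494283, 10948)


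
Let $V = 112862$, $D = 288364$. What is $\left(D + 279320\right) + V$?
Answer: $680546$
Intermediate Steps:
$\left(D + 279320\right) + V = \left(288364 + 279320\right) + 112862 = 567684 + 112862 = 680546$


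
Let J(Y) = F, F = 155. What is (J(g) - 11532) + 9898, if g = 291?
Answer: -1479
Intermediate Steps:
J(Y) = 155
(J(g) - 11532) + 9898 = (155 - 11532) + 9898 = -11377 + 9898 = -1479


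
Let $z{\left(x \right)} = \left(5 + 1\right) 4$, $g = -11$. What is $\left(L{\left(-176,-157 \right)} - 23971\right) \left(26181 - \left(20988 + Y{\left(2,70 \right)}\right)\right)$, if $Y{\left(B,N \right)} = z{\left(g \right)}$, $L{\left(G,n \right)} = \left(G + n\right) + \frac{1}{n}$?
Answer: $- \frac{19723503201}{157} \approx -1.2563 \cdot 10^{8}$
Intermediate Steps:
$z{\left(x \right)} = 24$ ($z{\left(x \right)} = 6 \cdot 4 = 24$)
$L{\left(G,n \right)} = G + n + \frac{1}{n}$
$Y{\left(B,N \right)} = 24$
$\left(L{\left(-176,-157 \right)} - 23971\right) \left(26181 - \left(20988 + Y{\left(2,70 \right)}\right)\right) = \left(\left(-176 - 157 + \frac{1}{-157}\right) - 23971\right) \left(26181 - 21012\right) = \left(\left(-176 - 157 - \frac{1}{157}\right) - 23971\right) \left(26181 - 21012\right) = \left(- \frac{52282}{157} - 23971\right) \left(26181 - 21012\right) = \left(- \frac{3815729}{157}\right) 5169 = - \frac{19723503201}{157}$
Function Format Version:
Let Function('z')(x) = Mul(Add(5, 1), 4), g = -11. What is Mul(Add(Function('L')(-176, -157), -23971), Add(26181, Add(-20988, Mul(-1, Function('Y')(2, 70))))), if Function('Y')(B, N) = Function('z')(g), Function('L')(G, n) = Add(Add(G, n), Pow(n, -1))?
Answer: Rational(-19723503201, 157) ≈ -1.2563e+8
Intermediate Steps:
Function('z')(x) = 24 (Function('z')(x) = Mul(6, 4) = 24)
Function('L')(G, n) = Add(G, n, Pow(n, -1))
Function('Y')(B, N) = 24
Mul(Add(Function('L')(-176, -157), -23971), Add(26181, Add(-20988, Mul(-1, Function('Y')(2, 70))))) = Mul(Add(Add(-176, -157, Pow(-157, -1)), -23971), Add(26181, Add(-20988, Mul(-1, 24)))) = Mul(Add(Add(-176, -157, Rational(-1, 157)), -23971), Add(26181, Add(-20988, -24))) = Mul(Add(Rational(-52282, 157), -23971), Add(26181, -21012)) = Mul(Rational(-3815729, 157), 5169) = Rational(-19723503201, 157)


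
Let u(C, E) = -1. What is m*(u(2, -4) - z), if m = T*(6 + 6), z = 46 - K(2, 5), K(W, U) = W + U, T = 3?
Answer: -1440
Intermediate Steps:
K(W, U) = U + W
z = 39 (z = 46 - (5 + 2) = 46 - 1*7 = 46 - 7 = 39)
m = 36 (m = 3*(6 + 6) = 3*12 = 36)
m*(u(2, -4) - z) = 36*(-1 - 1*39) = 36*(-1 - 39) = 36*(-40) = -1440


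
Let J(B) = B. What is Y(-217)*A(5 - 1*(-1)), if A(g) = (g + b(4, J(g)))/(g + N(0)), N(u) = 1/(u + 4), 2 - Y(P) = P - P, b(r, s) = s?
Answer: 96/25 ≈ 3.8400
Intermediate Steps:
Y(P) = 2 (Y(P) = 2 - (P - P) = 2 - 1*0 = 2 + 0 = 2)
N(u) = 1/(4 + u)
A(g) = 2*g/(¼ + g) (A(g) = (g + g)/(g + 1/(4 + 0)) = (2*g)/(g + 1/4) = (2*g)/(g + ¼) = (2*g)/(¼ + g) = 2*g/(¼ + g))
Y(-217)*A(5 - 1*(-1)) = 2*(8*(5 - 1*(-1))/(1 + 4*(5 - 1*(-1)))) = 2*(8*(5 + 1)/(1 + 4*(5 + 1))) = 2*(8*6/(1 + 4*6)) = 2*(8*6/(1 + 24)) = 2*(8*6/25) = 2*(8*6*(1/25)) = 2*(48/25) = 96/25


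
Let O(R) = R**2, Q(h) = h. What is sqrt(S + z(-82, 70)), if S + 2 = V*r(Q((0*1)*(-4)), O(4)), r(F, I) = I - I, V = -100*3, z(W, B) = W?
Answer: 2*I*sqrt(21) ≈ 9.1651*I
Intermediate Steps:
V = -300
r(F, I) = 0
S = -2 (S = -2 - 300*0 = -2 + 0 = -2)
sqrt(S + z(-82, 70)) = sqrt(-2 - 82) = sqrt(-84) = 2*I*sqrt(21)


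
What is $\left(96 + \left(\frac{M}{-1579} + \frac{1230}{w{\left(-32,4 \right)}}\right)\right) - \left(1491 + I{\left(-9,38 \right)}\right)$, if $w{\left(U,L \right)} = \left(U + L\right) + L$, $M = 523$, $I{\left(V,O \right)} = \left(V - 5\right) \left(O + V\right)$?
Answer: $- \frac{6572311}{6316} \approx -1040.6$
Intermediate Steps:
$I{\left(V,O \right)} = \left(-5 + V\right) \left(O + V\right)$
$w{\left(U,L \right)} = U + 2 L$ ($w{\left(U,L \right)} = \left(L + U\right) + L = U + 2 L$)
$\left(96 + \left(\frac{M}{-1579} + \frac{1230}{w{\left(-32,4 \right)}}\right)\right) - \left(1491 + I{\left(-9,38 \right)}\right) = \left(96 + \left(\frac{523}{-1579} + \frac{1230}{-32 + 2 \cdot 4}\right)\right) - \left(1572 - 297 - 190\right) = \left(96 + \left(523 \left(- \frac{1}{1579}\right) + \frac{1230}{-32 + 8}\right)\right) - 1085 = \left(96 + \left(- \frac{523}{1579} + \frac{1230}{-24}\right)\right) - 1085 = \left(96 + \left(- \frac{523}{1579} + 1230 \left(- \frac{1}{24}\right)\right)\right) + \left(-1491 + 406\right) = \left(96 - \frac{325787}{6316}\right) - 1085 = \frac{280549}{6316} - 1085 = - \frac{6572311}{6316}$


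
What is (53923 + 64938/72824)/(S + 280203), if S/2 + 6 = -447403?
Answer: -392695349/4475872276 ≈ -0.087736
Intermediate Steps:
S = -894818 (S = -12 + 2*(-447403) = -12 - 894806 = -894818)
(53923 + 64938/72824)/(S + 280203) = (53923 + 64938/72824)/(-894818 + 280203) = (53923 + 64938*(1/72824))/(-614615) = (53923 + 32469/36412)*(-1/614615) = (1963476745/36412)*(-1/614615) = -392695349/4475872276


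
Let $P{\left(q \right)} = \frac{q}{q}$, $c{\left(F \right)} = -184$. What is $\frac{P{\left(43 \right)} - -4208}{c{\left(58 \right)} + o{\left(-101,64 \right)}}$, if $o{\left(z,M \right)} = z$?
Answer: $- \frac{1403}{95} \approx -14.768$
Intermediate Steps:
$P{\left(q \right)} = 1$
$\frac{P{\left(43 \right)} - -4208}{c{\left(58 \right)} + o{\left(-101,64 \right)}} = \frac{1 - -4208}{-184 - 101} = \frac{1 + 4208}{-285} = 4209 \left(- \frac{1}{285}\right) = - \frac{1403}{95}$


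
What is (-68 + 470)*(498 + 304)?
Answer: 322404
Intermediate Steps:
(-68 + 470)*(498 + 304) = 402*802 = 322404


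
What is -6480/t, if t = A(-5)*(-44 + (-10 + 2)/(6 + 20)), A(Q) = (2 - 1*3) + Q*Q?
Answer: 195/32 ≈ 6.0938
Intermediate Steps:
A(Q) = -1 + Q² (A(Q) = (2 - 3) + Q² = -1 + Q²)
t = -13824/13 (t = (-1 + (-5)²)*(-44 + (-10 + 2)/(6 + 20)) = (-1 + 25)*(-44 - 8/26) = 24*(-44 - 8*1/26) = 24*(-44 - 4/13) = 24*(-576/13) = -13824/13 ≈ -1063.4)
-6480/t = -6480/(-13824/13) = -6480*(-13/13824) = 195/32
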